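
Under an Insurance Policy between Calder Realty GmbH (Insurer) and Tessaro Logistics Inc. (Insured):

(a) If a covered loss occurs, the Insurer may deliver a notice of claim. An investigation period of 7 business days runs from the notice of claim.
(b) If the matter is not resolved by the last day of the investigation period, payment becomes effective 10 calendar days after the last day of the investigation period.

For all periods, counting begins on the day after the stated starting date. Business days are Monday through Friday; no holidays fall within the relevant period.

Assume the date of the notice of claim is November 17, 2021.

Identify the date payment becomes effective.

December 6, 2021

The last day of the investigation period: counting 7 business days from Wednesday, November 17, 2021 (Nov 18, Nov 19, Nov 22, Nov 23, Nov 24, Nov 25, Nov 26, skipping weekends) reaches Friday, November 26, 2021.
The date payment becomes effective: 10 calendar days after November 26, 2021 is December 6, 2021.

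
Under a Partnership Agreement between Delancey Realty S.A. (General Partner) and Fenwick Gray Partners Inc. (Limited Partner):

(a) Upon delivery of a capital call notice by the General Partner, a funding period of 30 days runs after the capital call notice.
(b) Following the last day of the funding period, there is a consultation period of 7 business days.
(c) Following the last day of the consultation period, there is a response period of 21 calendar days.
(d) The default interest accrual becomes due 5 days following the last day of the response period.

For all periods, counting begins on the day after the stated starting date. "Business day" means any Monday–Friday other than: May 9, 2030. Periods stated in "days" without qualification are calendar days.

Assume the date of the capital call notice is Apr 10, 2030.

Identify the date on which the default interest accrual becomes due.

Adding 30 calendar days to Apr 10, 2030 gives May 10, 2030, which is the last day of the funding period.
From Friday, May 10, 2030, 7 business days (May 13, May 14, May 15, May 16, May 17, May 20, May 21, skipping weekends) brings us to Tuesday, May 21, 2030, which is the last day of the consultation period.
Adding 21 calendar days to May 21, 2030 gives Jun 11, 2030, which is the last day of the response period.
Adding 5 calendar days to Jun 11, 2030 gives Jun 16, 2030, which is the date on which the default interest accrual becomes due.

Jun 16, 2030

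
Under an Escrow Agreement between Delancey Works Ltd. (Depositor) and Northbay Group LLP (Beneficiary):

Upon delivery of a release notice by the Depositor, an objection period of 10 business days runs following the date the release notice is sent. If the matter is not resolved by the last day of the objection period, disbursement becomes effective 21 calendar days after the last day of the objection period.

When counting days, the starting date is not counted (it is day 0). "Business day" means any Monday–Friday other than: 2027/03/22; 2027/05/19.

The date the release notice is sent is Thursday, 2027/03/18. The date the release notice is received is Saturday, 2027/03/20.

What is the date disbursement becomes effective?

2027/04/23

The last day of the objection period: counting 10 business days from Thursday, 2027/03/18 (Mar 19, Mar 23, Mar 24, Mar 25, Mar 26, Mar 29, Mar 30, Mar 31, Apr 1, Apr 2, skipping weekends and the listed holiday on Mar 22) reaches Friday, 2027/04/02.
Adding 21 calendar days to 2027/04/02 gives 2027/04/23, which is the date disbursement becomes effective.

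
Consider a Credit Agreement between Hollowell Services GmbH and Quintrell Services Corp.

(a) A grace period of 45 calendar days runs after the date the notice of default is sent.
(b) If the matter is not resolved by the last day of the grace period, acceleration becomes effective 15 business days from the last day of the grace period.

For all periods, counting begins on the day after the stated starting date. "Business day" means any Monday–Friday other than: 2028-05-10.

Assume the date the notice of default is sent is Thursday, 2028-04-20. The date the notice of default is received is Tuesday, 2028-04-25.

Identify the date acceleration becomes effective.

The last day of the grace period: 45 calendar days after 2028-04-20 is 2028-06-04.
The date acceleration becomes effective: 15 business days after Sunday, 2028-06-04, skipping weekends — Jun 5, Jun 6, Jun 7, Jun 8, …, Jun 21, Jun 22, Jun 23 — lands on Friday, 2028-06-23.

2028-06-23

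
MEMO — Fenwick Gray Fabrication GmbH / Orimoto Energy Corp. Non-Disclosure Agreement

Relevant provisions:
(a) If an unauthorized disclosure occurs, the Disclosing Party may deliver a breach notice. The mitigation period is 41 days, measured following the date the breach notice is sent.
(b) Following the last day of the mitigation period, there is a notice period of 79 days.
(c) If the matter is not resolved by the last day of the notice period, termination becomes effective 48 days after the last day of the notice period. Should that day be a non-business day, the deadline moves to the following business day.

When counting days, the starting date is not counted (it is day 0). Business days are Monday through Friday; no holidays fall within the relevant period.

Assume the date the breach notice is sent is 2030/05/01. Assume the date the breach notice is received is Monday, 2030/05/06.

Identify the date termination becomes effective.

The last day of the mitigation period: 41 calendar days after 2030/05/01 is 2030/06/11.
The last day of the notice period: 2030/06/11 + 79 days = 2030/08/29.
Adding 48 calendar days to 2030/08/29 gives 2030/10/16, which is the date termination becomes effective. 2030/10/16 is a Wednesday, so no roll-forward applies.

2030/10/16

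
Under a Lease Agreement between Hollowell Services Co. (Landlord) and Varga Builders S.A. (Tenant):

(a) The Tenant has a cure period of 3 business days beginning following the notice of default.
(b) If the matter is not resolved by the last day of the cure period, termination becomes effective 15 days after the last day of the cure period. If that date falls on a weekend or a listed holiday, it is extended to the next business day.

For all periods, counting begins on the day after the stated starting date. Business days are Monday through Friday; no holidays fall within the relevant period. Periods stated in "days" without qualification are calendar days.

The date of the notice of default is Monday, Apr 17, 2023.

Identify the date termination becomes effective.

May 5, 2023

The last day of the cure period: 3 business days after Monday, Apr 17, 2023, skipping weekends — Apr 18, Apr 19, Apr 20 — lands on Thursday, Apr 20, 2023.
Adding 15 calendar days to Apr 20, 2023 gives May 5, 2023, which is the date termination becomes effective. May 5, 2023 is a Friday, so no roll-forward applies.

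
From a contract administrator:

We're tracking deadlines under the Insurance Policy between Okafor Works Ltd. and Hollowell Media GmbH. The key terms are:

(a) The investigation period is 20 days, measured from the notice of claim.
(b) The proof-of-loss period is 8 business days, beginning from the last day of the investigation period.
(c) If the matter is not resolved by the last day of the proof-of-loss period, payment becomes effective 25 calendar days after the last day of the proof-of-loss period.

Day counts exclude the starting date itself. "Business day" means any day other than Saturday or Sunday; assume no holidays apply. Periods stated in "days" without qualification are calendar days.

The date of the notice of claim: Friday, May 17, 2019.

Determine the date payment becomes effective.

The last day of the investigation period: May 17, 2019 + 20 days = June 6, 2019.
The last day of the proof-of-loss period: 8 business days after Thursday, June 6, 2019, skipping weekends — Jun 7, Jun 10, Jun 11, Jun 12, Jun 13, Jun 14, Jun 17, Jun 18 — lands on Tuesday, June 18, 2019.
Adding 25 calendar days to June 18, 2019 gives July 13, 2019, which is the date payment becomes effective.

July 13, 2019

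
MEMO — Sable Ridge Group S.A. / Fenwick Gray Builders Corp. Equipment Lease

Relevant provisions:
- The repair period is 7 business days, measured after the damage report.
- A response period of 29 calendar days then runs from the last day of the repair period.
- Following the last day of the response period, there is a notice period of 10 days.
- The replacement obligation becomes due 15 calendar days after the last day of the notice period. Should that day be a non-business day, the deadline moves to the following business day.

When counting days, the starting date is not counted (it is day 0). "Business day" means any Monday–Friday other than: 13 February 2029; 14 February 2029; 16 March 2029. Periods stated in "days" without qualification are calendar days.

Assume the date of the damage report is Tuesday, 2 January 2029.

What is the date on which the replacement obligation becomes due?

The last day of the repair period: 7 business days after Tuesday, 2 January 2029, skipping weekends — Jan 3, Jan 4, Jan 5, Jan 8, Jan 9, Jan 10, Jan 11 — lands on Thursday, 11 January 2029.
The last day of the response period: 29 calendar days after 11 January 2029 is 9 February 2029.
The last day of the notice period: 9 February 2029 + 10 days = 19 February 2029.
Adding 15 calendar days to 19 February 2029 gives 6 March 2029, which is the date on which the replacement obligation becomes due. 6 March 2029 is a Tuesday and is not a listed holiday, so no roll-forward applies.

6 March 2029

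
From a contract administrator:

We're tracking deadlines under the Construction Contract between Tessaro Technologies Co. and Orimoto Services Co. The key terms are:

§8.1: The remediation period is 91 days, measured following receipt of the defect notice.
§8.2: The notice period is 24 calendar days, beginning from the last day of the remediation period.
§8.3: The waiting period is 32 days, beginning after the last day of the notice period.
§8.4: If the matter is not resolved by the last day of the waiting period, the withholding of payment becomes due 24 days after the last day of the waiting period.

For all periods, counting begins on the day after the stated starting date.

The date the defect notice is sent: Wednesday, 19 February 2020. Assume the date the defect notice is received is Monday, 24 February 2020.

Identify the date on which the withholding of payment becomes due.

Adding 91 calendar days to 24 February 2020 gives 25 May 2020, which is the last day of the remediation period.
Adding 24 calendar days to 25 May 2020 gives 18 June 2020, which is the last day of the notice period.
Adding 32 calendar days to 18 June 2020 gives 20 July 2020, which is the last day of the waiting period.
Adding 24 calendar days to 20 July 2020 gives 13 August 2020, which is the date on which the withholding of payment becomes due.

13 August 2020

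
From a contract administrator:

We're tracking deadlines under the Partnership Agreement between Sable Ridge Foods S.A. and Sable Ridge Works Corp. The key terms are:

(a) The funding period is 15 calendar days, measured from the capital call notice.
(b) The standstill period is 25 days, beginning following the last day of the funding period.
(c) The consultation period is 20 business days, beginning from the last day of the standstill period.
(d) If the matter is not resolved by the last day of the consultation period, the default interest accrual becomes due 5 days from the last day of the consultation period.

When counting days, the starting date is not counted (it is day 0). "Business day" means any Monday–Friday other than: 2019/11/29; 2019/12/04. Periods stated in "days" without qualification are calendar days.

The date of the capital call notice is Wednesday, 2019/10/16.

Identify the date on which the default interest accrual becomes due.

The last day of the funding period: 15 calendar days after 2019/10/16 is 2019/10/31.
The last day of the standstill period: 2019/10/31 + 25 days = 2019/11/25.
The last day of the consultation period: 20 business days after Monday, 2019/11/25, skipping weekends and the listed holidays on Nov 29, Dec 4 — Nov 26, Nov 27, Nov 28, Dec 2, …, Dec 23, Dec 24, Dec 25 — lands on Wednesday, 2019/12/25.
The date on which the default interest accrual becomes due: 2019/12/25 + 5 days = 2019/12/30.

2019/12/30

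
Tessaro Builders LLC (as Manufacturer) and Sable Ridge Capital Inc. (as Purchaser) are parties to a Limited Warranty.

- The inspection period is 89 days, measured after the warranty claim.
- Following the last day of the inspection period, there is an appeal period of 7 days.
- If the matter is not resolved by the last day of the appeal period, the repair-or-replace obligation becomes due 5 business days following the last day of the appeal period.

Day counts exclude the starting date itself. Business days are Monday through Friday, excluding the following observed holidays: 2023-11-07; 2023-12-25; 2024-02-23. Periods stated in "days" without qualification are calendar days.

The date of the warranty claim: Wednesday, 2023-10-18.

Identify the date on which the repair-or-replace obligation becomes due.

The last day of the inspection period: 2023-10-18 + 89 days = 2024-01-15.
The last day of the appeal period: 7 calendar days after 2024-01-15 is 2024-01-22.
The date on which the repair-or-replace obligation becomes due: 5 business days after Monday, 2024-01-22, skipping weekends — Jan 23, Jan 24, Jan 25, Jan 26, Jan 29 — lands on Monday, 2024-01-29.

2024-01-29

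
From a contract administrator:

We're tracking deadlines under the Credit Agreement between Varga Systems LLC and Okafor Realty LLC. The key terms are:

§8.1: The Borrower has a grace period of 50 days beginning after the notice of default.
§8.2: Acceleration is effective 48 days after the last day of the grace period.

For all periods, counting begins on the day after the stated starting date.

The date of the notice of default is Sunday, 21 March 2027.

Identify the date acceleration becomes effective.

27 June 2027

The last day of the grace period: 21 March 2027 + 50 days = 10 May 2027.
Adding 48 calendar days to 10 May 2027 gives 27 June 2027, which is the date acceleration becomes effective.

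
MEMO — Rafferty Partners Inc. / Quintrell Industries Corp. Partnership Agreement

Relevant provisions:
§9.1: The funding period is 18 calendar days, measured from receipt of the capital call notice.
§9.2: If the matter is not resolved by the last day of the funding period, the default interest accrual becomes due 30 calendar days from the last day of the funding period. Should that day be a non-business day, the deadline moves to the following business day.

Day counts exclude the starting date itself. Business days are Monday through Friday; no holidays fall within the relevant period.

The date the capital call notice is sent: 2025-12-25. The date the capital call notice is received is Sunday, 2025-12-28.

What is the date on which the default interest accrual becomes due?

2026-02-16

The last day of the funding period: 2025-12-28 + 18 days = 2026-01-15.
The date on which the default interest accrual becomes due: 2026-01-15 + 30 days = 2026-02-14. That falls on a Saturday, so it rolls to the next business day, Monday, 2026-02-16.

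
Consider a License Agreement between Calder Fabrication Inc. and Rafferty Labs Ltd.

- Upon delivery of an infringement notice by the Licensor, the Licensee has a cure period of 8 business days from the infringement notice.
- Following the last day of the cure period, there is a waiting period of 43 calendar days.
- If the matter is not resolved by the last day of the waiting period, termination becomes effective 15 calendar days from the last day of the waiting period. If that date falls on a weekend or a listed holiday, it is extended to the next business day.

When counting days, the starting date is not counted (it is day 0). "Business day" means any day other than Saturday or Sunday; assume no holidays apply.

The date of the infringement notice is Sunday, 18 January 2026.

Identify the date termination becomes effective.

From Sunday, 18 January 2026, 8 business days (Jan 19, Jan 20, Jan 21, Jan 22, Jan 23, Jan 26, Jan 27, Jan 28, skipping weekends) brings us to Wednesday, 28 January 2026, which is the last day of the cure period.
The last day of the waiting period: 43 calendar days after 28 January 2026 is 12 March 2026.
The date termination becomes effective: 12 March 2026 + 15 days = 27 March 2026. 27 March 2026 is a Friday, so no roll-forward applies.

27 March 2026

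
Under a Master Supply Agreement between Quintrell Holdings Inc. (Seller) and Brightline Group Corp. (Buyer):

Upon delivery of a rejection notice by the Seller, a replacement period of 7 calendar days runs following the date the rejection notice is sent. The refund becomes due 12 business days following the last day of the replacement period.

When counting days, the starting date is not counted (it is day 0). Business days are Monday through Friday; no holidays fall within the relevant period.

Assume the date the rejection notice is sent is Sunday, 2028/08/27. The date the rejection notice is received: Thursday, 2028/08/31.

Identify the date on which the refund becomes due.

The last day of the replacement period: 2028/08/27 + 7 days = 2028/09/03.
From Sunday, 2028/09/03, 12 business days (Sep 4, Sep 5, Sep 6, Sep 7, …, Sep 15, Sep 18, Sep 19, skipping weekends) brings us to Tuesday, 2028/09/19, which is the date on which the refund becomes due.

2028/09/19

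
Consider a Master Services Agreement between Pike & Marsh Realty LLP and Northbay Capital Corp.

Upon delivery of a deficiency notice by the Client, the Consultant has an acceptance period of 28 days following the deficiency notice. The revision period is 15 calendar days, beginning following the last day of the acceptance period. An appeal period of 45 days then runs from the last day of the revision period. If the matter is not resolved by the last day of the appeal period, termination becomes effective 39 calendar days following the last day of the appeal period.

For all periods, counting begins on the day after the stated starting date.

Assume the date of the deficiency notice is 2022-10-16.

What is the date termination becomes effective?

Adding 28 calendar days to 2022-10-16 gives 2022-11-13, which is the last day of the acceptance period.
The last day of the revision period: 2022-11-13 + 15 days = 2022-11-28.
The last day of the appeal period: 45 calendar days after 2022-11-28 is 2023-01-12.
The date termination becomes effective: 39 calendar days after 2023-01-12 is 2023-02-20.

2023-02-20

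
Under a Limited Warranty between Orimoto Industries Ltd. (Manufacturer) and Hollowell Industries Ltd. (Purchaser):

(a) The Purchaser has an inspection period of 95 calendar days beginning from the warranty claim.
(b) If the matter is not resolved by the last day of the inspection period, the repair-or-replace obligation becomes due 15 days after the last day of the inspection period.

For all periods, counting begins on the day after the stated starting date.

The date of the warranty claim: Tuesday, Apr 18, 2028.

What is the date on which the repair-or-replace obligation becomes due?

Aug 6, 2028

The last day of the inspection period: 95 calendar days after Apr 18, 2028 is Jul 22, 2028.
The date on which the repair-or-replace obligation becomes due: Jul 22, 2028 + 15 days = Aug 6, 2028.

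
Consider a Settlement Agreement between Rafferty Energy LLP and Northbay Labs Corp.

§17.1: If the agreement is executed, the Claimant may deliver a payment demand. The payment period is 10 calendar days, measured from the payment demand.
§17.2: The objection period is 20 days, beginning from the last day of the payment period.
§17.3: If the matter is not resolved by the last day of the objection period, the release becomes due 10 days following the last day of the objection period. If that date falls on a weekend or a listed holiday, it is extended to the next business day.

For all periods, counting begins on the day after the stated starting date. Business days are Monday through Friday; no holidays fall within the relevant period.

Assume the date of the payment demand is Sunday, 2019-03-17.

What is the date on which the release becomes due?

The last day of the payment period: 2019-03-17 + 10 days = 2019-03-27.
The last day of the objection period: 2019-03-27 + 20 days = 2019-04-16.
The date on which the release becomes due: 2019-04-16 + 10 days = 2019-04-26. 2019-04-26 is a Friday, so no roll-forward applies.

2019-04-26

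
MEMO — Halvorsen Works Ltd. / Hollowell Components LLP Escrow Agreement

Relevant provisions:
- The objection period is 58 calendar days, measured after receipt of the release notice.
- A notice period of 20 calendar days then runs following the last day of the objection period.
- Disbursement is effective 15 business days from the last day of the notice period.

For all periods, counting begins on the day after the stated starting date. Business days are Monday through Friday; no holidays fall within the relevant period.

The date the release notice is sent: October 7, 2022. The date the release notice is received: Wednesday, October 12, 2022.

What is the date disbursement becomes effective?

January 19, 2023

The last day of the objection period: October 12, 2022 + 58 days = December 9, 2022.
The last day of the notice period: 20 calendar days after December 9, 2022 is December 29, 2022.
From Thursday, December 29, 2022, 15 business days (Dec 30, Jan 2, Jan 3, Jan 4, …, Jan 17, Jan 18, Jan 19, skipping weekends) brings us to Thursday, January 19, 2023, which is the date disbursement becomes effective.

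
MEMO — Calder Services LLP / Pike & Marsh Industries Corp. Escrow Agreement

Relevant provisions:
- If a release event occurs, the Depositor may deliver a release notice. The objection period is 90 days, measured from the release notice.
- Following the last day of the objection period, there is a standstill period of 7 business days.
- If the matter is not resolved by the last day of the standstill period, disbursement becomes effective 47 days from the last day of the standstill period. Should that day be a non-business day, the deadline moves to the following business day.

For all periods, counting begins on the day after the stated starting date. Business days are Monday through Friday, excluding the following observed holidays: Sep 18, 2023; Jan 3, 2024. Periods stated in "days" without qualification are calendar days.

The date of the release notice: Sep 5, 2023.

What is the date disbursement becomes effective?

The last day of the objection period: 90 calendar days after Sep 5, 2023 is Dec 4, 2023.
From Monday, Dec 4, 2023, 7 business days (Dec 5, Dec 6, Dec 7, Dec 8, Dec 11, Dec 12, Dec 13, skipping weekends) brings us to Wednesday, Dec 13, 2023, which is the last day of the standstill period.
The date disbursement becomes effective: 47 calendar days after Dec 13, 2023 is Jan 29, 2024. Jan 29, 2024 is a Monday and is not a listed holiday, so no roll-forward applies.

Jan 29, 2024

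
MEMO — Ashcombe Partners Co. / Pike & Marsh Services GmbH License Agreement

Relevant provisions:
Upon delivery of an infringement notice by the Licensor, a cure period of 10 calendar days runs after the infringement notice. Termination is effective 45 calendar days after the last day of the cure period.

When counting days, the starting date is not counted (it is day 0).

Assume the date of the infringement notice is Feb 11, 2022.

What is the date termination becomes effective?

Adding 10 calendar days to Feb 11, 2022 gives Feb 21, 2022, which is the last day of the cure period.
The date termination becomes effective: Feb 21, 2022 + 45 days = Apr 7, 2022.

Apr 7, 2022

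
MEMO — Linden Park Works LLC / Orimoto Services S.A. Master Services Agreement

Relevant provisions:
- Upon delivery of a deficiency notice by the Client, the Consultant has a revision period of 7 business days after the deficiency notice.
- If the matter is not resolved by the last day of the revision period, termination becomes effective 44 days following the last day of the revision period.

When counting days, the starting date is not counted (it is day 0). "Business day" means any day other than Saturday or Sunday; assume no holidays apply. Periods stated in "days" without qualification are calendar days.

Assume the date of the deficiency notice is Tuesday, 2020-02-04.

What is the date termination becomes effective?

The last day of the revision period: counting 7 business days from Tuesday, 2020-02-04 (Feb 5, Feb 6, Feb 7, Feb 10, Feb 11, Feb 12, Feb 13, skipping weekends) reaches Thursday, 2020-02-13.
The date termination becomes effective: 2020-02-13 + 44 days = 2020-03-28.

2020-03-28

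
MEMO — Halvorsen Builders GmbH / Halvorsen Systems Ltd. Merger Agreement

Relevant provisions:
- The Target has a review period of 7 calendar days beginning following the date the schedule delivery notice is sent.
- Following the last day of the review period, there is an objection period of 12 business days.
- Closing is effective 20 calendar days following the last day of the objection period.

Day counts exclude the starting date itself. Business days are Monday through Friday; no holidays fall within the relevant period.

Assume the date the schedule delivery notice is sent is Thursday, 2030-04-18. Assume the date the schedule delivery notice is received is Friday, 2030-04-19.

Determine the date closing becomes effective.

2030-06-02

The last day of the review period: 7 calendar days after 2030-04-18 is 2030-04-25.
From Thursday, 2030-04-25, 12 business days (Apr 26, Apr 29, Apr 30, May 1, …, May 9, May 10, May 13, skipping weekends) brings us to Monday, 2030-05-13, which is the last day of the objection period.
Adding 20 calendar days to 2030-05-13 gives 2030-06-02, which is the date closing becomes effective.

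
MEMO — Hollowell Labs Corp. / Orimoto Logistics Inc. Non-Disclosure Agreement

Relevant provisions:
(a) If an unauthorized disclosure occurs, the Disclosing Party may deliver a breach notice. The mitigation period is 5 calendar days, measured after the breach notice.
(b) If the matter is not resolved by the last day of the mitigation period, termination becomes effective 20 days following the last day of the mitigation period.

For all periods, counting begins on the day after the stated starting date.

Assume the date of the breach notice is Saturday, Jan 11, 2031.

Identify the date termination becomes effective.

The last day of the mitigation period: Jan 11, 2031 + 5 days = Jan 16, 2031.
The date termination becomes effective: Jan 16, 2031 + 20 days = Feb 5, 2031.

Feb 5, 2031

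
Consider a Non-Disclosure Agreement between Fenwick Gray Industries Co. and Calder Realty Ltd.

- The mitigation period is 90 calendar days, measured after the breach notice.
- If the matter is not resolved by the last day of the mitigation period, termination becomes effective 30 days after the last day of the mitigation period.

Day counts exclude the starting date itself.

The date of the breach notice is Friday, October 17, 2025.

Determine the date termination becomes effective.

February 14, 2026

The last day of the mitigation period: 90 calendar days after October 17, 2025 is January 15, 2026.
The date termination becomes effective: 30 calendar days after January 15, 2026 is February 14, 2026.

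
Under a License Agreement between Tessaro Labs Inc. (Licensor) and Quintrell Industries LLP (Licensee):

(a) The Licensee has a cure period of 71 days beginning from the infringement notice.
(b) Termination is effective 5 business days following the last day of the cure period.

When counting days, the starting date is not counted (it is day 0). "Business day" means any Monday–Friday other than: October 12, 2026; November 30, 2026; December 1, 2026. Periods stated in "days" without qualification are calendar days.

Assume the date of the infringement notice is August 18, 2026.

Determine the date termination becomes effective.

November 4, 2026

Adding 71 calendar days to August 18, 2026 gives October 28, 2026, which is the last day of the cure period.
The date termination becomes effective: 5 business days after Wednesday, October 28, 2026, skipping weekends — Oct 29, Oct 30, Nov 2, Nov 3, Nov 4 — lands on Wednesday, November 4, 2026.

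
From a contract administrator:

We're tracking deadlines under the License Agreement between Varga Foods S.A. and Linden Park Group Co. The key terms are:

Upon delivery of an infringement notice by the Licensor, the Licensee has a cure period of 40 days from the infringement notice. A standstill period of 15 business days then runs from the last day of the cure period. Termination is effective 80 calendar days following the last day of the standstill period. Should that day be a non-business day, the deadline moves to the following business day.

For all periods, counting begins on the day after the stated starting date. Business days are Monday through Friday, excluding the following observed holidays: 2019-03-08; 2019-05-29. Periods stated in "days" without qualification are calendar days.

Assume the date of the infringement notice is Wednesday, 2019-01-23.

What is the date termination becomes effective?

2019-06-14

The last day of the cure period: 40 calendar days after 2019-01-23 is 2019-03-04.
The last day of the standstill period: counting 15 business days from Monday, 2019-03-04 (Mar 5, Mar 6, Mar 7, Mar 11, …, Mar 22, Mar 25, Mar 26, skipping weekends and the listed holiday on Mar 8) reaches Tuesday, 2019-03-26.
The date termination becomes effective: 2019-03-26 + 80 days = 2019-06-14. 2019-06-14 is a Friday and is not a listed holiday, so no roll-forward applies.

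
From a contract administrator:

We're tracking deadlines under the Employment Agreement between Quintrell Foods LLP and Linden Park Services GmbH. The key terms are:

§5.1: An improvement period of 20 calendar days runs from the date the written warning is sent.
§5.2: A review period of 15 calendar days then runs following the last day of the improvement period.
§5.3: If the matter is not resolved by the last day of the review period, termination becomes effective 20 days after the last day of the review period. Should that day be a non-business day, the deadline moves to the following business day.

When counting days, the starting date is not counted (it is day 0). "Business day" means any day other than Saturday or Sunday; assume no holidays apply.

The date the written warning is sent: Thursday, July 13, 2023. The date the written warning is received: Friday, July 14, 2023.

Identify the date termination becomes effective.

September 6, 2023

The last day of the improvement period: 20 calendar days after July 13, 2023 is August 2, 2023.
The last day of the review period: August 2, 2023 + 15 days = August 17, 2023.
The date termination becomes effective: 20 calendar days after August 17, 2023 is September 6, 2023. September 6, 2023 is a Wednesday, so no roll-forward applies.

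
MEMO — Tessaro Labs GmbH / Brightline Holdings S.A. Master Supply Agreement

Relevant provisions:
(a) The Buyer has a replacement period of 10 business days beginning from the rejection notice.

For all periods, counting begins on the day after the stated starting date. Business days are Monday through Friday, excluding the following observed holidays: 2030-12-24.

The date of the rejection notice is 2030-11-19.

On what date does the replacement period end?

2030-12-03

From Tuesday, 2030-11-19, 10 business days (Nov 20, Nov 21, Nov 22, Nov 25, Nov 26, Nov 27, Nov 28, Nov 29, Dec 2, Dec 3, skipping weekends) brings us to Tuesday, 2030-12-03, which is the last day of the replacement period.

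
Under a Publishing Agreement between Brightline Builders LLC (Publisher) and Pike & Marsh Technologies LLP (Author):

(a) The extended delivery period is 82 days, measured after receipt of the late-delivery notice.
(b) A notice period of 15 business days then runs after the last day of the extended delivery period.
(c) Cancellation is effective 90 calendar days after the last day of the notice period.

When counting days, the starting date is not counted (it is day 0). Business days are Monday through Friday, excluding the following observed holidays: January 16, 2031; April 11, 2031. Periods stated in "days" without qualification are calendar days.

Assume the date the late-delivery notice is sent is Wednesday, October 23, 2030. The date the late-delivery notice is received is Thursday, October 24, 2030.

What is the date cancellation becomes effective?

The last day of the extended delivery period: 82 calendar days after October 24, 2030 is January 14, 2031.
From Tuesday, January 14, 2031, 15 business days (Jan 15, Jan 17, Jan 20, Jan 21, …, Feb 3, Feb 4, Feb 5, skipping weekends and the listed holiday on Jan 16) brings us to Wednesday, February 5, 2031, which is the last day of the notice period.
The date cancellation becomes effective: 90 calendar days after February 5, 2031 is May 6, 2031.

May 6, 2031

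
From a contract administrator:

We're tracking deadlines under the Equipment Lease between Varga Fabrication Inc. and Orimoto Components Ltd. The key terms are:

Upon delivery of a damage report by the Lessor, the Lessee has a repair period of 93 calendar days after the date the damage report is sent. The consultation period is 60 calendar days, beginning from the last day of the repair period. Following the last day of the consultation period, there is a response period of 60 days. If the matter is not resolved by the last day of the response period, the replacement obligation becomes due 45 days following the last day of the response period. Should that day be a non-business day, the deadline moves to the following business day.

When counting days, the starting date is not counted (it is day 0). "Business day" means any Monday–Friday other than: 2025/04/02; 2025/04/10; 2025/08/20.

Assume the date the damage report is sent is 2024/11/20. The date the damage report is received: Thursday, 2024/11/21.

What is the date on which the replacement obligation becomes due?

The last day of the repair period: 93 calendar days after 2024/11/20 is 2025/02/21.
The last day of the consultation period: 60 calendar days after 2025/02/21 is 2025/04/22.
The last day of the response period: 60 calendar days after 2025/04/22 is 2025/06/21.
The date on which the replacement obligation becomes due: 45 calendar days after 2025/06/21 is 2025/08/05. 2025/08/05 is a Tuesday and is not a listed holiday, so no roll-forward applies.

2025/08/05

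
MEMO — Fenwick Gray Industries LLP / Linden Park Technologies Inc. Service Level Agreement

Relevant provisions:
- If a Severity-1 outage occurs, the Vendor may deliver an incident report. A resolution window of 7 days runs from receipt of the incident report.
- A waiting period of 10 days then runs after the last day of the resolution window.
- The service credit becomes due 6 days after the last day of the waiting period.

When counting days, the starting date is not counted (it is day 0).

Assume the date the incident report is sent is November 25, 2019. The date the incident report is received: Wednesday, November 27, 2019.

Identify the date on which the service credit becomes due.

December 20, 2019

Adding 7 calendar days to November 27, 2019 gives December 4, 2019, which is the last day of the resolution window.
Adding 10 calendar days to December 4, 2019 gives December 14, 2019, which is the last day of the waiting period.
The date on which the service credit becomes due: December 14, 2019 + 6 days = December 20, 2019.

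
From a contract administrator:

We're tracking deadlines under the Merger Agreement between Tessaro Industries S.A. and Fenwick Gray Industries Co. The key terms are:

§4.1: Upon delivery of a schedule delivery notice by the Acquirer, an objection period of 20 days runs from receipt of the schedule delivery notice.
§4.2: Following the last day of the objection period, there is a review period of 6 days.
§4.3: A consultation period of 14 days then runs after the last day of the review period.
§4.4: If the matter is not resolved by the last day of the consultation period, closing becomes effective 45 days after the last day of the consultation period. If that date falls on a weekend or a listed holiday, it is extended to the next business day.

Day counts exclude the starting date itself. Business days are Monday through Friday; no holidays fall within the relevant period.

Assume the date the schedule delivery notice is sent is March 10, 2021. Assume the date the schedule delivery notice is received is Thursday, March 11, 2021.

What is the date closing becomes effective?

June 4, 2021

The last day of the objection period: March 11, 2021 + 20 days = March 31, 2021.
Adding 6 calendar days to March 31, 2021 gives April 6, 2021, which is the last day of the review period.
The last day of the consultation period: April 6, 2021 + 14 days = April 20, 2021.
The date closing becomes effective: 45 calendar days after April 20, 2021 is June 4, 2021. June 4, 2021 is a Friday, so no roll-forward applies.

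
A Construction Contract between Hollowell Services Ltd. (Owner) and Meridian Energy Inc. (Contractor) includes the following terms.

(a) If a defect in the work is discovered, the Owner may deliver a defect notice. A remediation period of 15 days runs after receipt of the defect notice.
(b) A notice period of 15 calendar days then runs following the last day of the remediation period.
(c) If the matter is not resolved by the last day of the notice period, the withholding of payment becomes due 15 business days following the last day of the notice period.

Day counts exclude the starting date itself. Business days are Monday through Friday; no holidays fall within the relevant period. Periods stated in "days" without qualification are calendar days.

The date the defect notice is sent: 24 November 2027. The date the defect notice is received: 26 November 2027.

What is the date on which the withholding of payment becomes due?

Adding 15 calendar days to 26 November 2027 gives 11 December 2027, which is the last day of the remediation period.
The last day of the notice period: 15 calendar days after 11 December 2027 is 26 December 2027.
The date on which the withholding of payment becomes due: counting 15 business days from Sunday, 26 December 2027 (Dec 27, Dec 28, Dec 29, Dec 30, …, Jan 12, Jan 13, Jan 14, skipping weekends) reaches Friday, 14 January 2028.

14 January 2028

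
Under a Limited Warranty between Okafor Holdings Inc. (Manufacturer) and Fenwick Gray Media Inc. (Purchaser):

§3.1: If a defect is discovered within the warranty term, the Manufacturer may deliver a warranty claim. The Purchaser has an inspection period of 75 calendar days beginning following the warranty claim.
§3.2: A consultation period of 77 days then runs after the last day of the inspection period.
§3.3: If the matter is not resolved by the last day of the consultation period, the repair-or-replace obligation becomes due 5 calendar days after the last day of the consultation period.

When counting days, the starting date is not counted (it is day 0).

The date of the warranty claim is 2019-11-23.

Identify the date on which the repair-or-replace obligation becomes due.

2020-04-28

Adding 75 calendar days to 2019-11-23 gives 2020-02-06, which is the last day of the inspection period.
The last day of the consultation period: 2020-02-06 + 77 days = 2020-04-23.
The date on which the repair-or-replace obligation becomes due: 2020-04-23 + 5 days = 2020-04-28.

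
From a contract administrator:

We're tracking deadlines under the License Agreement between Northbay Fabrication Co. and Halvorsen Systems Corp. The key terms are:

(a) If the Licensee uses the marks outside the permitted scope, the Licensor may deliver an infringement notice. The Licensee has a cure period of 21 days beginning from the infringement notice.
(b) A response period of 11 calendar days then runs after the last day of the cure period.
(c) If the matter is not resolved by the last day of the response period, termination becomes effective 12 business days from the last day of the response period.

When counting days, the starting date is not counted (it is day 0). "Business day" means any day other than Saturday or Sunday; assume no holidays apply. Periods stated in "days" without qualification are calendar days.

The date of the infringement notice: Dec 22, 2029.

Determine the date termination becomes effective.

Feb 8, 2030

Adding 21 calendar days to Dec 22, 2029 gives Jan 12, 2030, which is the last day of the cure period.
Adding 11 calendar days to Jan 12, 2030 gives Jan 23, 2030, which is the last day of the response period.
From Wednesday, Jan 23, 2030, 12 business days (Jan 24, Jan 25, Jan 28, Jan 29, …, Feb 6, Feb 7, Feb 8, skipping weekends) brings us to Friday, Feb 8, 2030, which is the date termination becomes effective.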